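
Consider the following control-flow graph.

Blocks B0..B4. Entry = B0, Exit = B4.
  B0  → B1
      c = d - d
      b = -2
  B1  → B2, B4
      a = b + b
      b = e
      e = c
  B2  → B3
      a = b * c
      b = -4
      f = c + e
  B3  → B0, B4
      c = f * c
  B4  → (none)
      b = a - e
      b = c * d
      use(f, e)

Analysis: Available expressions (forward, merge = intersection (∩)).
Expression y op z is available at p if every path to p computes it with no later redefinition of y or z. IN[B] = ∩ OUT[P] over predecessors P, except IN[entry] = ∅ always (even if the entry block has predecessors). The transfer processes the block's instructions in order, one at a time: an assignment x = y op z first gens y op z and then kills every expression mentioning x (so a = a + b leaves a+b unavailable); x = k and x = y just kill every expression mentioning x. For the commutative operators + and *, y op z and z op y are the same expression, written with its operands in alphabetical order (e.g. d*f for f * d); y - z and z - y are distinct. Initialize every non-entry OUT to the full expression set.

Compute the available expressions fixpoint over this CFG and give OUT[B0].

Per-block solution:
  B0: | IN={} | OUT={d-d}
  B1: | IN={d-d} | OUT={d-d}
  B2: | IN={d-d} | OUT={c+e, d-d}
  B3: | IN={c+e, d-d} | OUT={d-d}
  B4: | IN={d-d} | OUT={a-e, c*d, d-d}

Merge at B0 (entry node, so the boundary value {} is joined with the incoming edge(s)): IN[B0] = {} ∩ OUT[B3] = {}
Applying B0's transfer function to that IN value gives OUT[B0] (row B0 above).

Answer: {d-d}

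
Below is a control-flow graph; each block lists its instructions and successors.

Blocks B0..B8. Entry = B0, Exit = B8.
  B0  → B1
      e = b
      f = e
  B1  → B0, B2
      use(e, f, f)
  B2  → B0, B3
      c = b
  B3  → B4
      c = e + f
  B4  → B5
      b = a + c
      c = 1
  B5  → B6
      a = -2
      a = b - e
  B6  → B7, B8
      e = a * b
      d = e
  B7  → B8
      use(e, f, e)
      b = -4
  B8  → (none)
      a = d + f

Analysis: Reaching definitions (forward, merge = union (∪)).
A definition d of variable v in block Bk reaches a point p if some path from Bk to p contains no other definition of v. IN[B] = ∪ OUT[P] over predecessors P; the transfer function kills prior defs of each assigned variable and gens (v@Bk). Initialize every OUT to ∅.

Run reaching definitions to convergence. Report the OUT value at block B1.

Fixpoint table:
  B0:   IN={c@B2, e@B0, f@B0}   OUT={c@B2, e@B0, f@B0}
  B1:   IN={c@B2, e@B0, f@B0}   OUT={c@B2, e@B0, f@B0}
  B2:   IN={c@B2, e@B0, f@B0}   OUT={c@B2, e@B0, f@B0}
  B3:   IN={c@B2, e@B0, f@B0}   OUT={c@B3, e@B0, f@B0}
  B4:   IN={c@B3, e@B0, f@B0}   OUT={b@B4, c@B4, e@B0, f@B0}
  B5:   IN={b@B4, c@B4, e@B0, f@B0}   OUT={a@B5, b@B4, c@B4, e@B0, f@B0}
  B6:   IN={a@B5, b@B4, c@B4, e@B0, f@B0}   OUT={a@B5, b@B4, c@B4, d@B6, e@B6, f@B0}
  B7:   IN={a@B5, b@B4, c@B4, d@B6, e@B6, f@B0}   OUT={a@B5, b@B7, c@B4, d@B6, e@B6, f@B0}
  B8:   IN={a@B5, b@B4, b@B7, c@B4, d@B6, e@B6, f@B0}   OUT={a@B8, b@B4, b@B7, c@B4, d@B6, e@B6, f@B0}

Merge at B1: IN[B1] = OUT[B0] = {c@B2, e@B0, f@B0}
Applying B1's transfer function to that IN value gives OUT[B1] (row B1 above).

Answer: {c@B2, e@B0, f@B0}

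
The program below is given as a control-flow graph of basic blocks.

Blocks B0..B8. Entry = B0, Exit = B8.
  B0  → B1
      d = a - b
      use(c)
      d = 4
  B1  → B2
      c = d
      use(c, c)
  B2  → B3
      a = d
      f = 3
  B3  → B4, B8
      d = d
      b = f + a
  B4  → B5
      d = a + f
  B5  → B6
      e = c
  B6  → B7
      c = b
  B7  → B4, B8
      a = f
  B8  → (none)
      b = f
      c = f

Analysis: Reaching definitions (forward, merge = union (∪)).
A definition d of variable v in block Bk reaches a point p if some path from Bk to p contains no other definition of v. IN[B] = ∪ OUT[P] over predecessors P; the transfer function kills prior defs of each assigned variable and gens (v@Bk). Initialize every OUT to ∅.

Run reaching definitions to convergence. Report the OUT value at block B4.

Answer: {a@B2, a@B7, b@B3, c@B1, c@B6, d@B4, e@B5, f@B2}

Derivation:
Converged values:
  B0: | IN={} | OUT={d@B0}
  B1: | IN={d@B0} | OUT={c@B1, d@B0}
  B2: | IN={c@B1, d@B0} | OUT={a@B2, c@B1, d@B0, f@B2}
  B3: | IN={a@B2, c@B1, d@B0, f@B2} | OUT={a@B2, b@B3, c@B1, d@B3, f@B2}
  B4: | IN={a@B2, a@B7, b@B3, c@B1, c@B6, d@B3, d@B4, e@B5, f@B2} | OUT={a@B2, a@B7, b@B3, c@B1, c@B6, d@B4, e@B5, f@B2}
  B5: | IN={a@B2, a@B7, b@B3, c@B1, c@B6, d@B4, e@B5, f@B2} | OUT={a@B2, a@B7, b@B3, c@B1, c@B6, d@B4, e@B5, f@B2}
  B6: | IN={a@B2, a@B7, b@B3, c@B1, c@B6, d@B4, e@B5, f@B2} | OUT={a@B2, a@B7, b@B3, c@B6, d@B4, e@B5, f@B2}
  B7: | IN={a@B2, a@B7, b@B3, c@B6, d@B4, e@B5, f@B2} | OUT={a@B7, b@B3, c@B6, d@B4, e@B5, f@B2}
  B8: | IN={a@B2, a@B7, b@B3, c@B1, c@B6, d@B3, d@B4, e@B5, f@B2} | OUT={a@B2, a@B7, b@B8, c@B8, d@B3, d@B4, e@B5, f@B2}

Merge at B4: IN[B4] = OUT[B3] ⊔ OUT[B7] = {a@B2, a@B7, b@B3, c@B1, c@B6, d@B3, d@B4, e@B5, f@B2}
Applying B4's transfer function to that IN value gives OUT[B4] (row B4 above).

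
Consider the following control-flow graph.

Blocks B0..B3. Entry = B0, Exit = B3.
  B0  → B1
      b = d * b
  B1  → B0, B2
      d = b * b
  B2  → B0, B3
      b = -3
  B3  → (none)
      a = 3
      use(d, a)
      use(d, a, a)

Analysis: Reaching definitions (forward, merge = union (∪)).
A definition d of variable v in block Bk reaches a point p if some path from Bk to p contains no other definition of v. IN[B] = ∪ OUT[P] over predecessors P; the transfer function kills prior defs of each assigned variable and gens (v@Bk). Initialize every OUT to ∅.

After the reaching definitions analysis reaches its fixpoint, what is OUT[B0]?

Answer: {b@B0, d@B1}

Working:
Per-block solution:
  B0: | IN={b@B0, b@B2, d@B1} | OUT={b@B0, d@B1}
  B1: | IN={b@B0, d@B1} | OUT={b@B0, d@B1}
  B2: | IN={b@B0, d@B1} | OUT={b@B2, d@B1}
  B3: | IN={b@B2, d@B1} | OUT={a@B3, b@B2, d@B1}

Merge at B0 (entry node, so the boundary value {} is joined with the incoming edge(s)): IN[B0] = {} ⊔ OUT[B1] ⊔ OUT[B2] = {b@B0, b@B2, d@B1}
Applying B0's transfer function to that IN value gives OUT[B0] (row B0 above).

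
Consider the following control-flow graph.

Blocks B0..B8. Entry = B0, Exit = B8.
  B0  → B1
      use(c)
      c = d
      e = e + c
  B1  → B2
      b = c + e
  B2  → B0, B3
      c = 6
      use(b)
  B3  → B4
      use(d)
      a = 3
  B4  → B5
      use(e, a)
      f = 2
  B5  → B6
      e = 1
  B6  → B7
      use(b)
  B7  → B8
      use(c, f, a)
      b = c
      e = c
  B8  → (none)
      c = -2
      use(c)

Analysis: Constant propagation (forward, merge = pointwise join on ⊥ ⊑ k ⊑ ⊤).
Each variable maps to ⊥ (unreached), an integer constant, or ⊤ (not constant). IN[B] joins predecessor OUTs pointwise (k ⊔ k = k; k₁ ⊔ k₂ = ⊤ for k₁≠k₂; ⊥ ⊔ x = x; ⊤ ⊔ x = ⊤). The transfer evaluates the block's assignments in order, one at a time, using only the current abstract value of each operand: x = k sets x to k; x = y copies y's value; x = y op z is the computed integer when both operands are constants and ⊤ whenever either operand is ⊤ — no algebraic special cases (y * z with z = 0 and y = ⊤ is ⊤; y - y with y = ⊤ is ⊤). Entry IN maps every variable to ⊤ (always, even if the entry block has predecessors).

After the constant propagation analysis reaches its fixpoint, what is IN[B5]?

Answer: {a: 3, b: ⊤, c: 6, d: ⊤, e: ⊤, f: 2}

Derivation:
Fixpoint table:
  B0: | IN=(all ⊤) | OUT=(all ⊤)
  B1: | IN=(all ⊤) | OUT=(all ⊤)
  B2: | IN=(all ⊤) | OUT={c:6; rest ⊤}
  B3: | IN={c:6; rest ⊤} | OUT={a:3, c:6; rest ⊤}
  B4: | IN={a:3, c:6; rest ⊤} | OUT={a:3, c:6, f:2; rest ⊤}
  B5: | IN={a:3, c:6, f:2; rest ⊤} | OUT={a:3, c:6, e:1, f:2; rest ⊤}
  B6: | IN={a:3, c:6, e:1, f:2; rest ⊤} | OUT={a:3, c:6, e:1, f:2; rest ⊤}
  B7: | IN={a:3, c:6, e:1, f:2; rest ⊤} | OUT={a:3, b:6, c:6, e:6, f:2; rest ⊤}
  B8: | IN={a:3, b:6, c:6, e:6, f:2; rest ⊤} | OUT={a:3, b:6, c:-2, e:6, f:2; rest ⊤}

Merge at B5: IN[B5] = OUT[B4] = {a: 3, b: ⊤, c: 6, d: ⊤, e: ⊤, f: 2}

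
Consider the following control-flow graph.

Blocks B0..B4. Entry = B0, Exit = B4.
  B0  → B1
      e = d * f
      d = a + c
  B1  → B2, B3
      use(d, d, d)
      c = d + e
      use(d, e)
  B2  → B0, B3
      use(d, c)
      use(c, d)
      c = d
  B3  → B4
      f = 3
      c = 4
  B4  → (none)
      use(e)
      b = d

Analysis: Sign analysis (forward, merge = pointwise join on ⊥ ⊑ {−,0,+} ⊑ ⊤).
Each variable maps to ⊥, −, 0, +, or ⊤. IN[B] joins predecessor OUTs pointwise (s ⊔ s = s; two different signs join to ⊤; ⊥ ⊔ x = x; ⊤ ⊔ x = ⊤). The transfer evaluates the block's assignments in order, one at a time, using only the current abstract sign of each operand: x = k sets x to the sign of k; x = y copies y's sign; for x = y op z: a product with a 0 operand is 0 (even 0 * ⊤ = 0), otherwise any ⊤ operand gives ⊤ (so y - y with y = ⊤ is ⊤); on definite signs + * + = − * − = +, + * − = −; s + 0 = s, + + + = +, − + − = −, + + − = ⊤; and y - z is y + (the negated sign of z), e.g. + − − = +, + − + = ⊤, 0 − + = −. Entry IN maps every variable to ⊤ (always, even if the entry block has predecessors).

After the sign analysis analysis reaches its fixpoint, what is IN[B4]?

Per-block solution:
  B0:  IN=(all ⊤)  OUT=(all ⊤)
  B1:  IN=(all ⊤)  OUT=(all ⊤)
  B2:  IN=(all ⊤)  OUT=(all ⊤)
  B3:  IN=(all ⊤)  OUT={c:+, f:+; rest ⊤}
  B4:  IN={c:+, f:+; rest ⊤}  OUT={c:+, f:+; rest ⊤}

Merge at B4: IN[B4] = OUT[B3] = {a: ⊤, b: ⊤, c: +, d: ⊤, e: ⊤, f: +}

Answer: {a: ⊤, b: ⊤, c: +, d: ⊤, e: ⊤, f: +}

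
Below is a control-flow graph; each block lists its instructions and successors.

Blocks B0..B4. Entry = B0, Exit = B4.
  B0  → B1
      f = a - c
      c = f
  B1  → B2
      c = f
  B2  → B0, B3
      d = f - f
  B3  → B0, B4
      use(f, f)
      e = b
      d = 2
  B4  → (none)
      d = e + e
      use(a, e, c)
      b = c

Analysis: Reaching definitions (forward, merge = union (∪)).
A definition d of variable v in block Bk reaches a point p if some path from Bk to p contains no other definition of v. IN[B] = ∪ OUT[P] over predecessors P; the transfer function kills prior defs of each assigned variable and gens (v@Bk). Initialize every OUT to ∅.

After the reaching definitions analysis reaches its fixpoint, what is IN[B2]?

Per-block solution:
  B0:   IN={c@B1, d@B2, d@B3, e@B3, f@B0}   OUT={c@B0, d@B2, d@B3, e@B3, f@B0}
  B1:   IN={c@B0, d@B2, d@B3, e@B3, f@B0}   OUT={c@B1, d@B2, d@B3, e@B3, f@B0}
  B2:   IN={c@B1, d@B2, d@B3, e@B3, f@B0}   OUT={c@B1, d@B2, e@B3, f@B0}
  B3:   IN={c@B1, d@B2, e@B3, f@B0}   OUT={c@B1, d@B3, e@B3, f@B0}
  B4:   IN={c@B1, d@B3, e@B3, f@B0}   OUT={b@B4, c@B1, d@B4, e@B3, f@B0}

Merge at B2: IN[B2] = OUT[B1] = {c@B1, d@B2, d@B3, e@B3, f@B0}

Answer: {c@B1, d@B2, d@B3, e@B3, f@B0}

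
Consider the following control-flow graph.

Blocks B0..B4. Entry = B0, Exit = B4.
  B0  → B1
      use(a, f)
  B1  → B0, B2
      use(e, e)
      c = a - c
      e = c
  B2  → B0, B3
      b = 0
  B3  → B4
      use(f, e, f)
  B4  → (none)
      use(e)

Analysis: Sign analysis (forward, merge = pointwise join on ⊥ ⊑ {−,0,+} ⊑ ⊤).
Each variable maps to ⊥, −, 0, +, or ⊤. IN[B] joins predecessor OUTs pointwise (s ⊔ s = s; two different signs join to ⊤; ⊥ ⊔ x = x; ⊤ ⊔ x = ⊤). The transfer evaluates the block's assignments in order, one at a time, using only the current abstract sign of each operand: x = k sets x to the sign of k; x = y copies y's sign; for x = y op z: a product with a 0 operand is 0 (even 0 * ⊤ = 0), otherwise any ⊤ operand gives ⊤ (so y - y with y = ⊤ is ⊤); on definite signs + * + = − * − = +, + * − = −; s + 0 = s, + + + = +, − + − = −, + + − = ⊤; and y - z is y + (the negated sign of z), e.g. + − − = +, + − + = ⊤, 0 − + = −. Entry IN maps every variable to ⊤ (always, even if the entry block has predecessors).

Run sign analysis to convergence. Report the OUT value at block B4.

Fixpoint table:
  B0:  IN=(all ⊤)  OUT=(all ⊤)
  B1:  IN=(all ⊤)  OUT=(all ⊤)
  B2:  IN=(all ⊤)  OUT={b:0; rest ⊤}
  B3:  IN={b:0; rest ⊤}  OUT={b:0; rest ⊤}
  B4:  IN={b:0; rest ⊤}  OUT={b:0; rest ⊤}

Merge at B4: IN[B4] = OUT[B3] = {a: ⊤, b: 0, c: ⊤, d: ⊤, e: ⊤, f: ⊤}
Applying B4's transfer function to that IN value gives OUT[B4] (row B4 above).

Answer: {a: ⊤, b: 0, c: ⊤, d: ⊤, e: ⊤, f: ⊤}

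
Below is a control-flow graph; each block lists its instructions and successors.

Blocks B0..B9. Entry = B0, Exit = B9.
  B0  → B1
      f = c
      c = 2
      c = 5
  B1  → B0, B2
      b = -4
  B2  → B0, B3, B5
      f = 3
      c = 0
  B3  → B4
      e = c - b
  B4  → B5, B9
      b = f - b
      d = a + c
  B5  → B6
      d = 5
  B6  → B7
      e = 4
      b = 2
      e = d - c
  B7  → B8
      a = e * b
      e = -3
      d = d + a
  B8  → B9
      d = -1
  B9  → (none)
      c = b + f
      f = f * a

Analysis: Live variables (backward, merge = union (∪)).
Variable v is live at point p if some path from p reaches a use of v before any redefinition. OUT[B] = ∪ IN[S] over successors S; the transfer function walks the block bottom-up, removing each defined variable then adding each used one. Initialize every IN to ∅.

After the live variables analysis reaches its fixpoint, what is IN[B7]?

Answer: {b, d, e, f}

Trace:
Per-block solution:
  B0: | IN={a, c} | OUT={a, c}
  B1: | IN={a, c} | OUT={a, b, c}
  B2: | IN={a, b} | OUT={a, b, c, f}
  B3: | IN={a, b, c, f} | OUT={a, b, c, f}
  B4: | IN={a, b, c, f} | OUT={a, b, c, f}
  B5: | IN={c, f} | OUT={c, d, f}
  B6: | IN={c, d, f} | OUT={b, d, e, f}
  B7: | IN={b, d, e, f} | OUT={a, b, f}
  B8: | IN={a, b, f} | OUT={a, b, f}
  B9: | IN={a, b, f} | OUT={}

Merge at B7: OUT[B7] = IN[B8] = {a, b, f}
Applying B7's transfer function to that OUT value gives IN[B7] (row B7 above).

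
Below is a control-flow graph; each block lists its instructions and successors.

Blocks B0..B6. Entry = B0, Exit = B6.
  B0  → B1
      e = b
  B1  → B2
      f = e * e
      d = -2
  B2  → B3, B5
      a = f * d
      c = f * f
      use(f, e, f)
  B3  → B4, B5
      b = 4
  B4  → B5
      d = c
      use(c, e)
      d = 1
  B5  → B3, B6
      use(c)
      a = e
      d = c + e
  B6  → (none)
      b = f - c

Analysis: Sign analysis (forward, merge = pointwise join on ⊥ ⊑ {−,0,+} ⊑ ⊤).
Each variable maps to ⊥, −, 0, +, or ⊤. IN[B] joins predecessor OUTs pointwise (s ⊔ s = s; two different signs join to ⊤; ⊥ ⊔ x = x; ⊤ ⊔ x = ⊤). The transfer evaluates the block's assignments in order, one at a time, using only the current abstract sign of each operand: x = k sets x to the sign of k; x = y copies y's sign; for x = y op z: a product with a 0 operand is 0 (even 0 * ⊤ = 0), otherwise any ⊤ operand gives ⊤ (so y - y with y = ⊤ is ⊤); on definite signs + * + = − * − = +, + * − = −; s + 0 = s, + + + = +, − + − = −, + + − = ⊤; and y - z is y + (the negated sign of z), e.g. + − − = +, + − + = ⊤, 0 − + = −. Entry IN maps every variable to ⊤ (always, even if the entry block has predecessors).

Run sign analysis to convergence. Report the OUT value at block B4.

Answer: {a: ⊤, b: +, c: ⊤, d: +, e: ⊤, f: ⊤}

Working:
Converged values:
  B0: | IN=(all ⊤) | OUT=(all ⊤)
  B1: | IN=(all ⊤) | OUT={d:-; rest ⊤}
  B2: | IN={d:-; rest ⊤} | OUT={d:-; rest ⊤}
  B3: | IN=(all ⊤) | OUT={b:+; rest ⊤}
  B4: | IN={b:+; rest ⊤} | OUT={b:+, d:+; rest ⊤}
  B5: | IN=(all ⊤) | OUT=(all ⊤)
  B6: | IN=(all ⊤) | OUT=(all ⊤)

Merge at B4: IN[B4] = OUT[B3] = {a: ⊤, b: +, c: ⊤, d: ⊤, e: ⊤, f: ⊤}
Applying B4's transfer function to that IN value gives OUT[B4] (row B4 above).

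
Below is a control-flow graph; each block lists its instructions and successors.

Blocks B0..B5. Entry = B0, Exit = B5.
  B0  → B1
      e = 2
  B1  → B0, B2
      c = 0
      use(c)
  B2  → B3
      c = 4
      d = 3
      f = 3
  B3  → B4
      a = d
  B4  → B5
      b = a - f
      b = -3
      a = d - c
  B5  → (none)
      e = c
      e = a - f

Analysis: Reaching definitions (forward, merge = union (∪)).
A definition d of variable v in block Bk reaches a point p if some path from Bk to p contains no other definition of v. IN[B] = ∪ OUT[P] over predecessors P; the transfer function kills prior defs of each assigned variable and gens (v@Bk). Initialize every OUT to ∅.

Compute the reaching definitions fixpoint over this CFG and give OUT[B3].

Answer: {a@B3, c@B2, d@B2, e@B0, f@B2}

Working:
Converged values:
  B0:   IN={c@B1, e@B0}   OUT={c@B1, e@B0}
  B1:   IN={c@B1, e@B0}   OUT={c@B1, e@B0}
  B2:   IN={c@B1, e@B0}   OUT={c@B2, d@B2, e@B0, f@B2}
  B3:   IN={c@B2, d@B2, e@B0, f@B2}   OUT={a@B3, c@B2, d@B2, e@B0, f@B2}
  B4:   IN={a@B3, c@B2, d@B2, e@B0, f@B2}   OUT={a@B4, b@B4, c@B2, d@B2, e@B0, f@B2}
  B5:   IN={a@B4, b@B4, c@B2, d@B2, e@B0, f@B2}   OUT={a@B4, b@B4, c@B2, d@B2, e@B5, f@B2}

Merge at B3: IN[B3] = OUT[B2] = {c@B2, d@B2, e@B0, f@B2}
Applying B3's transfer function to that IN value gives OUT[B3] (row B3 above).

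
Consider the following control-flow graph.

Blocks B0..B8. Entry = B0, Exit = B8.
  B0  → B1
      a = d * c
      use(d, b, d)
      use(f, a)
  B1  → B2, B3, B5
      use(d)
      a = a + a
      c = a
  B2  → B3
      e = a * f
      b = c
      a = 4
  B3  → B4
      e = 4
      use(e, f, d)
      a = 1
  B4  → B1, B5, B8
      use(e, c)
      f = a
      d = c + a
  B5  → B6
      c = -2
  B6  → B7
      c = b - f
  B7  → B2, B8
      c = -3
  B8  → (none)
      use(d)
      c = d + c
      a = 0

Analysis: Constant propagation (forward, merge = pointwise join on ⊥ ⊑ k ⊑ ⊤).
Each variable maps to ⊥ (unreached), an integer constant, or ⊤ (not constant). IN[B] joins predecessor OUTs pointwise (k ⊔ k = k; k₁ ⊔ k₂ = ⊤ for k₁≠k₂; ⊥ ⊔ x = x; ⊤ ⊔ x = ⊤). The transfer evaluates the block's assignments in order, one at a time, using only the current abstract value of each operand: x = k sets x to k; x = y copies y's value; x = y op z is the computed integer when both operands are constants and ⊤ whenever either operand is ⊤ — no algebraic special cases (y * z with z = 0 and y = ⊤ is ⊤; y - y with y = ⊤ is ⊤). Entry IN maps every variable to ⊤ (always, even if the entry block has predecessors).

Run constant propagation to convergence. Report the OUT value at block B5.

Per-block solution:
  B0:  IN=(all ⊤)  OUT=(all ⊤)
  B1:  IN=(all ⊤)  OUT=(all ⊤)
  B2:  IN=(all ⊤)  OUT={a:4; rest ⊤}
  B3:  IN=(all ⊤)  OUT={a:1, e:4; rest ⊤}
  B4:  IN={a:1, e:4; rest ⊤}  OUT={a:1, e:4, f:1; rest ⊤}
  B5:  IN=(all ⊤)  OUT={c:-2; rest ⊤}
  B6:  IN={c:-2; rest ⊤}  OUT=(all ⊤)
  B7:  IN=(all ⊤)  OUT={c:-3; rest ⊤}
  B8:  IN=(all ⊤)  OUT={a:0; rest ⊤}

Merge at B5: IN[B5] = OUT[B1] ⊔ OUT[B4] = {a: ⊤, b: ⊤, c: ⊤, d: ⊤, e: ⊤, f: ⊤}
Applying B5's transfer function to that IN value gives OUT[B5] (row B5 above).

Answer: {a: ⊤, b: ⊤, c: -2, d: ⊤, e: ⊤, f: ⊤}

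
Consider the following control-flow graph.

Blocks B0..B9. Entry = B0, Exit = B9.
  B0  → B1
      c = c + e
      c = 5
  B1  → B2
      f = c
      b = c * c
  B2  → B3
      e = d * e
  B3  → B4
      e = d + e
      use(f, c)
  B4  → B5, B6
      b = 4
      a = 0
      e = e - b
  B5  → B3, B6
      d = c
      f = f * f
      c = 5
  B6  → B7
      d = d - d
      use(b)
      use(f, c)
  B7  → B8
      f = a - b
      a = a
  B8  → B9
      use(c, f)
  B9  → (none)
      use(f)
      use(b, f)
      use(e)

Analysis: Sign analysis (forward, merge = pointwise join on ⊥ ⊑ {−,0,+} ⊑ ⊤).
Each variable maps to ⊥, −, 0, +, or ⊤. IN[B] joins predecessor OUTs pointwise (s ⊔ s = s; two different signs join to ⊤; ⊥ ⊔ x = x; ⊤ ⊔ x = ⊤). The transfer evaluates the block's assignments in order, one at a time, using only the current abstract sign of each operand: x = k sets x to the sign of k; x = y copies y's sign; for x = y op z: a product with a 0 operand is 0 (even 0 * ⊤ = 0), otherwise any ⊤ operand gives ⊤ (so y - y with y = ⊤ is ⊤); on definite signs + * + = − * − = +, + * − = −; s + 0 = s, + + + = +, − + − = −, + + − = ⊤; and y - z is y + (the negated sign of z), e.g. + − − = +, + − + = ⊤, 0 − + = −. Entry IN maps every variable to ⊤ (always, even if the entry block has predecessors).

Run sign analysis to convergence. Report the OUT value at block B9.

Per-block solution:
  B0:   IN=(all ⊤)   OUT={c:+; rest ⊤}
  B1:   IN={c:+; rest ⊤}   OUT={b:+, c:+, f:+; rest ⊤}
  B2:   IN={b:+, c:+, f:+; rest ⊤}   OUT={b:+, c:+, f:+; rest ⊤}
  B3:   IN={b:+, c:+, f:+; rest ⊤}   OUT={b:+, c:+, f:+; rest ⊤}
  B4:   IN={b:+, c:+, f:+; rest ⊤}   OUT={a:0, b:+, c:+, f:+; rest ⊤}
  B5:   IN={a:0, b:+, c:+, f:+; rest ⊤}   OUT={a:0, b:+, c:+, d:+, f:+; rest ⊤}
  B6:   IN={a:0, b:+, c:+, f:+; rest ⊤}   OUT={a:0, b:+, c:+, f:+; rest ⊤}
  B7:   IN={a:0, b:+, c:+, f:+; rest ⊤}   OUT={a:0, b:+, c:+, f:-; rest ⊤}
  B8:   IN={a:0, b:+, c:+, f:-; rest ⊤}   OUT={a:0, b:+, c:+, f:-; rest ⊤}
  B9:   IN={a:0, b:+, c:+, f:-; rest ⊤}   OUT={a:0, b:+, c:+, f:-; rest ⊤}

Merge at B9: IN[B9] = OUT[B8] = {a: 0, b: +, c: +, d: ⊤, e: ⊤, f: -}
Applying B9's transfer function to that IN value gives OUT[B9] (row B9 above).

Answer: {a: 0, b: +, c: +, d: ⊤, e: ⊤, f: -}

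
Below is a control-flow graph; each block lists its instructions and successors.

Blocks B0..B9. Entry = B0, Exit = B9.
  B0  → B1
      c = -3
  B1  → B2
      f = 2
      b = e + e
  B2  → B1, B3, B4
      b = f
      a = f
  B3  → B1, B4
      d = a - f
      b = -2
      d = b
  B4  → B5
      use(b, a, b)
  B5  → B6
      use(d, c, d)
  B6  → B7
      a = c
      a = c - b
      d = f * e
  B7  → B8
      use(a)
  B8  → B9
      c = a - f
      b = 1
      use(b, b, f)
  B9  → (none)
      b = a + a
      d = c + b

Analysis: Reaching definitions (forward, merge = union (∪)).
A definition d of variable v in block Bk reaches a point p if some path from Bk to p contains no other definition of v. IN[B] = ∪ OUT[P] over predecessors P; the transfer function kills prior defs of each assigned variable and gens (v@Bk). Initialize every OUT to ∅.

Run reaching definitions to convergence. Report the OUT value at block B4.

Answer: {a@B2, b@B2, b@B3, c@B0, d@B3, f@B1}

Working:
Fixpoint table:
  B0:   IN={}   OUT={c@B0}
  B1:   IN={a@B2, b@B2, b@B3, c@B0, d@B3, f@B1}   OUT={a@B2, b@B1, c@B0, d@B3, f@B1}
  B2:   IN={a@B2, b@B1, c@B0, d@B3, f@B1}   OUT={a@B2, b@B2, c@B0, d@B3, f@B1}
  B3:   IN={a@B2, b@B2, c@B0, d@B3, f@B1}   OUT={a@B2, b@B3, c@B0, d@B3, f@B1}
  B4:   IN={a@B2, b@B2, b@B3, c@B0, d@B3, f@B1}   OUT={a@B2, b@B2, b@B3, c@B0, d@B3, f@B1}
  B5:   IN={a@B2, b@B2, b@B3, c@B0, d@B3, f@B1}   OUT={a@B2, b@B2, b@B3, c@B0, d@B3, f@B1}
  B6:   IN={a@B2, b@B2, b@B3, c@B0, d@B3, f@B1}   OUT={a@B6, b@B2, b@B3, c@B0, d@B6, f@B1}
  B7:   IN={a@B6, b@B2, b@B3, c@B0, d@B6, f@B1}   OUT={a@B6, b@B2, b@B3, c@B0, d@B6, f@B1}
  B8:   IN={a@B6, b@B2, b@B3, c@B0, d@B6, f@B1}   OUT={a@B6, b@B8, c@B8, d@B6, f@B1}
  B9:   IN={a@B6, b@B8, c@B8, d@B6, f@B1}   OUT={a@B6, b@B9, c@B8, d@B9, f@B1}

Merge at B4: IN[B4] = OUT[B2] ⊔ OUT[B3] = {a@B2, b@B2, b@B3, c@B0, d@B3, f@B1}
Applying B4's transfer function to that IN value gives OUT[B4] (row B4 above).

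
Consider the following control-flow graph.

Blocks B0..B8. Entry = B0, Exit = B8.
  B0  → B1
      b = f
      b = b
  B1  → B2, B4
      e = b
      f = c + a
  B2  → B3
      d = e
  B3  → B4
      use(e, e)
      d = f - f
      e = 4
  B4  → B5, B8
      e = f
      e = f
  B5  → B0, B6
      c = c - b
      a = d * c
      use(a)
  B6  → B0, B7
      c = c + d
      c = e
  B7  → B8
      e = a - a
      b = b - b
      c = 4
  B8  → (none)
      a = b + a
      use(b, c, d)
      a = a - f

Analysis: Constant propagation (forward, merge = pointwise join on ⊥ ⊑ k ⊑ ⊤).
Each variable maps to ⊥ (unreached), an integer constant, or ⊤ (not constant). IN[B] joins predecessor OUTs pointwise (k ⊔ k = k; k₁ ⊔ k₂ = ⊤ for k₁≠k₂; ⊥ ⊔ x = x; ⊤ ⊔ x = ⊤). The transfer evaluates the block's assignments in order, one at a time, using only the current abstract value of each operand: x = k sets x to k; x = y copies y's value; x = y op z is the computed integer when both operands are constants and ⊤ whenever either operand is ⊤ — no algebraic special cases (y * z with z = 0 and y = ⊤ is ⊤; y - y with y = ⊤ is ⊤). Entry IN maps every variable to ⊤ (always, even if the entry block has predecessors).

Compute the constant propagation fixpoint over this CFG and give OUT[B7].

Converged values:
  B0:  IN=(all ⊤)  OUT=(all ⊤)
  B1:  IN=(all ⊤)  OUT=(all ⊤)
  B2:  IN=(all ⊤)  OUT=(all ⊤)
  B3:  IN=(all ⊤)  OUT={e:4; rest ⊤}
  B4:  IN=(all ⊤)  OUT=(all ⊤)
  B5:  IN=(all ⊤)  OUT=(all ⊤)
  B6:  IN=(all ⊤)  OUT=(all ⊤)
  B7:  IN=(all ⊤)  OUT={c:4; rest ⊤}
  B8:  IN=(all ⊤)  OUT=(all ⊤)

Merge at B7: IN[B7] = OUT[B6] = {a: ⊤, b: ⊤, c: ⊤, d: ⊤, e: ⊤, f: ⊤}
Applying B7's transfer function to that IN value gives OUT[B7] (row B7 above).

Answer: {a: ⊤, b: ⊤, c: 4, d: ⊤, e: ⊤, f: ⊤}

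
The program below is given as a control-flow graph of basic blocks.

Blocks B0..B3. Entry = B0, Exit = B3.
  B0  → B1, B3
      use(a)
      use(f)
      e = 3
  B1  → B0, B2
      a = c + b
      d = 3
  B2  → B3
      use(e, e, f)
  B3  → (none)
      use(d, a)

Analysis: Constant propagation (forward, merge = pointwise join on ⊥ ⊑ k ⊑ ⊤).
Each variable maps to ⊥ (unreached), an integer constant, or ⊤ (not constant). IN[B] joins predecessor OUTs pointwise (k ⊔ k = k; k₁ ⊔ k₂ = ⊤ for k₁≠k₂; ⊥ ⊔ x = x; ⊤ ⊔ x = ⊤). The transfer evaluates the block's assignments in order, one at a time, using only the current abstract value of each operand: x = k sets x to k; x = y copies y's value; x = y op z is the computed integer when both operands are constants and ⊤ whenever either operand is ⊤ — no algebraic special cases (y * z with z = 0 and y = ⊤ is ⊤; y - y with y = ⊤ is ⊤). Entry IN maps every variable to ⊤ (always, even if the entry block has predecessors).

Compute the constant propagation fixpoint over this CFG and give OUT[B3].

Answer: {a: ⊤, b: ⊤, c: ⊤, d: ⊤, e: 3, f: ⊤}

Working:
Converged values:
  B0: | IN=(all ⊤) | OUT={e:3; rest ⊤}
  B1: | IN={e:3; rest ⊤} | OUT={d:3, e:3; rest ⊤}
  B2: | IN={d:3, e:3; rest ⊤} | OUT={d:3, e:3; rest ⊤}
  B3: | IN={e:3; rest ⊤} | OUT={e:3; rest ⊤}

Merge at B3: IN[B3] = OUT[B0] ⊔ OUT[B2] = {a: ⊤, b: ⊤, c: ⊤, d: ⊤, e: 3, f: ⊤}
Applying B3's transfer function to that IN value gives OUT[B3] (row B3 above).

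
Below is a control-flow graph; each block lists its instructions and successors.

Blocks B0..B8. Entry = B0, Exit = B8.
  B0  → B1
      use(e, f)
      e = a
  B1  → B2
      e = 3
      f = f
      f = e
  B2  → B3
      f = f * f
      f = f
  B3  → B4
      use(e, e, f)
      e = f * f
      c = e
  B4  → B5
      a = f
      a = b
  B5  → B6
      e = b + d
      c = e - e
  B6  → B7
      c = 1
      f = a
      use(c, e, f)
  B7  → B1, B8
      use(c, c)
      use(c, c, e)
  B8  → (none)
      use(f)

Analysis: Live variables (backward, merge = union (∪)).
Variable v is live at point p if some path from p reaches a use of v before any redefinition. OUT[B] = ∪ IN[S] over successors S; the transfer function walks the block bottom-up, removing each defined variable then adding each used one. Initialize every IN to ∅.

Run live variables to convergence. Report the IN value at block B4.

Answer: {b, d, f}

Derivation:
Converged values:
  B0: | IN={a, b, d, e, f} | OUT={b, d, f}
  B1: | IN={b, d, f} | OUT={b, d, e, f}
  B2: | IN={b, d, e, f} | OUT={b, d, e, f}
  B3: | IN={b, d, e, f} | OUT={b, d, f}
  B4: | IN={b, d, f} | OUT={a, b, d}
  B5: | IN={a, b, d} | OUT={a, b, d, e}
  B6: | IN={a, b, d, e} | OUT={b, c, d, e, f}
  B7: | IN={b, c, d, e, f} | OUT={b, d, f}
  B8: | IN={f} | OUT={}

Merge at B4: OUT[B4] = IN[B5] = {a, b, d}
Applying B4's transfer function to that OUT value gives IN[B4] (row B4 above).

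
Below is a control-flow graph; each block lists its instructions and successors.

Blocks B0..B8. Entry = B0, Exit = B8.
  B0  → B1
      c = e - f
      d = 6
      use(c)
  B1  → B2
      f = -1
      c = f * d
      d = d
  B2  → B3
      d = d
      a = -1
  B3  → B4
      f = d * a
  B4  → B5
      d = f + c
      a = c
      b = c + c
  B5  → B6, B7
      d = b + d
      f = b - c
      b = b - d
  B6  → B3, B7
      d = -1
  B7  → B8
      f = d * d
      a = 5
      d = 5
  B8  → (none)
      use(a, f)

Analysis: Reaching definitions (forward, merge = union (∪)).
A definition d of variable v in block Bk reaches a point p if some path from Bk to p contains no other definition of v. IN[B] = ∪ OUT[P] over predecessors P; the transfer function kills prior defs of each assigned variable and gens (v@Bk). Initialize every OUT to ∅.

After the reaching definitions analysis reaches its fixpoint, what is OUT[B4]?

Per-block solution:
  B0:   IN={}   OUT={c@B0, d@B0}
  B1:   IN={c@B0, d@B0}   OUT={c@B1, d@B1, f@B1}
  B2:   IN={c@B1, d@B1, f@B1}   OUT={a@B2, c@B1, d@B2, f@B1}
  B3:   IN={a@B2, a@B4, b@B5, c@B1, d@B2, d@B6, f@B1, f@B5}   OUT={a@B2, a@B4, b@B5, c@B1, d@B2, d@B6, f@B3}
  B4:   IN={a@B2, a@B4, b@B5, c@B1, d@B2, d@B6, f@B3}   OUT={a@B4, b@B4, c@B1, d@B4, f@B3}
  B5:   IN={a@B4, b@B4, c@B1, d@B4, f@B3}   OUT={a@B4, b@B5, c@B1, d@B5, f@B5}
  B6:   IN={a@B4, b@B5, c@B1, d@B5, f@B5}   OUT={a@B4, b@B5, c@B1, d@B6, f@B5}
  B7:   IN={a@B4, b@B5, c@B1, d@B5, d@B6, f@B5}   OUT={a@B7, b@B5, c@B1, d@B7, f@B7}
  B8:   IN={a@B7, b@B5, c@B1, d@B7, f@B7}   OUT={a@B7, b@B5, c@B1, d@B7, f@B7}

Merge at B4: IN[B4] = OUT[B3] = {a@B2, a@B4, b@B5, c@B1, d@B2, d@B6, f@B3}
Applying B4's transfer function to that IN value gives OUT[B4] (row B4 above).

Answer: {a@B4, b@B4, c@B1, d@B4, f@B3}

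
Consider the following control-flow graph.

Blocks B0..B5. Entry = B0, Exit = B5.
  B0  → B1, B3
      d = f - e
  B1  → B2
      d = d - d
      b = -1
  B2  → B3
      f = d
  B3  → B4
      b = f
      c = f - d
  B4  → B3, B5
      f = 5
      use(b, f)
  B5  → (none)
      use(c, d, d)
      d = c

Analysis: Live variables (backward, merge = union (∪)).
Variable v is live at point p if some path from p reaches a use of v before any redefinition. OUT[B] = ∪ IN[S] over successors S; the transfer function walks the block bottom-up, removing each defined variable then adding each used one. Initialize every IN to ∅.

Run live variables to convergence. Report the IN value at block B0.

Answer: {e, f}

Trace:
Per-block solution:
  B0:  IN={e, f}  OUT={d, f}
  B1:  IN={d}  OUT={d}
  B2:  IN={d}  OUT={d, f}
  B3:  IN={d, f}  OUT={b, c, d}
  B4:  IN={b, c, d}  OUT={c, d, f}
  B5:  IN={c, d}  OUT={}

Merge at B0: OUT[B0] = IN[B1] ⊔ IN[B3] = {d, f}
Applying B0's transfer function to that OUT value gives IN[B0] (row B0 above).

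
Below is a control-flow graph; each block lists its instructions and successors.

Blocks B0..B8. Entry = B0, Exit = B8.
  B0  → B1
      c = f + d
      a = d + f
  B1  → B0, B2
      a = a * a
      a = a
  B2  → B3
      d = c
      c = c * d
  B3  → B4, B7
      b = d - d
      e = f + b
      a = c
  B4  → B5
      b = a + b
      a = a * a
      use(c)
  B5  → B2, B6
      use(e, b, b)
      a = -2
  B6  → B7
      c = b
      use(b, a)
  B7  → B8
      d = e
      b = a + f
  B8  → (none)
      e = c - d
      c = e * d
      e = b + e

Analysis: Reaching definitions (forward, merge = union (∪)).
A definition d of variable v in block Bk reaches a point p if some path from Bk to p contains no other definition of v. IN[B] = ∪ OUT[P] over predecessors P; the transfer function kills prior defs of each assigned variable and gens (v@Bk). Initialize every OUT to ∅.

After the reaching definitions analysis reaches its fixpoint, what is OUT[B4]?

Answer: {a@B4, b@B4, c@B2, d@B2, e@B3}

Working:
Fixpoint table:
  B0:   IN={a@B1, c@B0}   OUT={a@B0, c@B0}
  B1:   IN={a@B0, c@B0}   OUT={a@B1, c@B0}
  B2:   IN={a@B1, a@B5, b@B4, c@B0, c@B2, d@B2, e@B3}   OUT={a@B1, a@B5, b@B4, c@B2, d@B2, e@B3}
  B3:   IN={a@B1, a@B5, b@B4, c@B2, d@B2, e@B3}   OUT={a@B3, b@B3, c@B2, d@B2, e@B3}
  B4:   IN={a@B3, b@B3, c@B2, d@B2, e@B3}   OUT={a@B4, b@B4, c@B2, d@B2, e@B3}
  B5:   IN={a@B4, b@B4, c@B2, d@B2, e@B3}   OUT={a@B5, b@B4, c@B2, d@B2, e@B3}
  B6:   IN={a@B5, b@B4, c@B2, d@B2, e@B3}   OUT={a@B5, b@B4, c@B6, d@B2, e@B3}
  B7:   IN={a@B3, a@B5, b@B3, b@B4, c@B2, c@B6, d@B2, e@B3}   OUT={a@B3, a@B5, b@B7, c@B2, c@B6, d@B7, e@B3}
  B8:   IN={a@B3, a@B5, b@B7, c@B2, c@B6, d@B7, e@B3}   OUT={a@B3, a@B5, b@B7, c@B8, d@B7, e@B8}

Merge at B4: IN[B4] = OUT[B3] = {a@B3, b@B3, c@B2, d@B2, e@B3}
Applying B4's transfer function to that IN value gives OUT[B4] (row B4 above).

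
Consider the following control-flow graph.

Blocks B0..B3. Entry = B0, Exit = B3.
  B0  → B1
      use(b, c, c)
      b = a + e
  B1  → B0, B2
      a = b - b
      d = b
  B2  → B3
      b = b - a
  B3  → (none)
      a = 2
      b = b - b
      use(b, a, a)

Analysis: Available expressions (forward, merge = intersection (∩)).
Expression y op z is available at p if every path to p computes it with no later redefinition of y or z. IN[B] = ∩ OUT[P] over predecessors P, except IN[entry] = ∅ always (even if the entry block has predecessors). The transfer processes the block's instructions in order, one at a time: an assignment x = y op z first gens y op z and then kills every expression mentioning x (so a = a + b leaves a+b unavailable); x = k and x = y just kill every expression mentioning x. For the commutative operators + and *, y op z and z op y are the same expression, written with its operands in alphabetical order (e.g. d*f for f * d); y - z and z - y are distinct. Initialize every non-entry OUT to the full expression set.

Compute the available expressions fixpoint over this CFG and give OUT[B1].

Answer: {b-b}

Trace:
Fixpoint table:
  B0: | IN={} | OUT={a+e}
  B1: | IN={a+e} | OUT={b-b}
  B2: | IN={b-b} | OUT={}
  B3: | IN={} | OUT={}

Merge at B1: IN[B1] = OUT[B0] = {a+e}
Applying B1's transfer function to that IN value gives OUT[B1] (row B1 above).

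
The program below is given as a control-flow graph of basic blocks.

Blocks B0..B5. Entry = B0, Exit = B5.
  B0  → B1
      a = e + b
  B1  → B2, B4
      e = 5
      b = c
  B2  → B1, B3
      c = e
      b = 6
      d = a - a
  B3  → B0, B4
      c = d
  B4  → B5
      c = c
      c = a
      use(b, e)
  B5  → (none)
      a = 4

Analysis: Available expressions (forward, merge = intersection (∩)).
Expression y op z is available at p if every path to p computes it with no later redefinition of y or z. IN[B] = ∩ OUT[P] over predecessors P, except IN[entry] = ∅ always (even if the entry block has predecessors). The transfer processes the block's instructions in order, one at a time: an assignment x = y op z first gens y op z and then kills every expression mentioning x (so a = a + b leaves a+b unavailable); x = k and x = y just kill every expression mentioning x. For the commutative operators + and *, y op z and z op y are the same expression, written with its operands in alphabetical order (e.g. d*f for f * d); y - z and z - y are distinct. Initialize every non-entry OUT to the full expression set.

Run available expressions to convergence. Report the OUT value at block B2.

Answer: {a-a}

Working:
Fixpoint table:
  B0:   IN={}   OUT={b+e}
  B1:   IN={}   OUT={}
  B2:   IN={}   OUT={a-a}
  B3:   IN={a-a}   OUT={a-a}
  B4:   IN={}   OUT={}
  B5:   IN={}   OUT={}

Merge at B2: IN[B2] = OUT[B1] = {}
Applying B2's transfer function to that IN value gives OUT[B2] (row B2 above).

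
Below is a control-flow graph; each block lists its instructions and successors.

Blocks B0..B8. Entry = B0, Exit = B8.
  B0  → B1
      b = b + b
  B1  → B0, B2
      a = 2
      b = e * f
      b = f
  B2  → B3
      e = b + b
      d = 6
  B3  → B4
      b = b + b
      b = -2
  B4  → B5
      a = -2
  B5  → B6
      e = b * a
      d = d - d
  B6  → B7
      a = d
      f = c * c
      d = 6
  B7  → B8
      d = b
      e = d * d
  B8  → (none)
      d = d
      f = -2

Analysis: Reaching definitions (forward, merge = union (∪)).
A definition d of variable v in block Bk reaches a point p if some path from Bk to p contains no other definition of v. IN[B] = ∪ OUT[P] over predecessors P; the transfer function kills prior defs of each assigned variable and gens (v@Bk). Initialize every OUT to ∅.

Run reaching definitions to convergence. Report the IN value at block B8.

Answer: {a@B6, b@B3, d@B7, e@B7, f@B6}

Trace:
Converged values:
  B0:  IN={a@B1, b@B1}  OUT={a@B1, b@B0}
  B1:  IN={a@B1, b@B0}  OUT={a@B1, b@B1}
  B2:  IN={a@B1, b@B1}  OUT={a@B1, b@B1, d@B2, e@B2}
  B3:  IN={a@B1, b@B1, d@B2, e@B2}  OUT={a@B1, b@B3, d@B2, e@B2}
  B4:  IN={a@B1, b@B3, d@B2, e@B2}  OUT={a@B4, b@B3, d@B2, e@B2}
  B5:  IN={a@B4, b@B3, d@B2, e@B2}  OUT={a@B4, b@B3, d@B5, e@B5}
  B6:  IN={a@B4, b@B3, d@B5, e@B5}  OUT={a@B6, b@B3, d@B6, e@B5, f@B6}
  B7:  IN={a@B6, b@B3, d@B6, e@B5, f@B6}  OUT={a@B6, b@B3, d@B7, e@B7, f@B6}
  B8:  IN={a@B6, b@B3, d@B7, e@B7, f@B6}  OUT={a@B6, b@B3, d@B8, e@B7, f@B8}

Merge at B8: IN[B8] = OUT[B7] = {a@B6, b@B3, d@B7, e@B7, f@B6}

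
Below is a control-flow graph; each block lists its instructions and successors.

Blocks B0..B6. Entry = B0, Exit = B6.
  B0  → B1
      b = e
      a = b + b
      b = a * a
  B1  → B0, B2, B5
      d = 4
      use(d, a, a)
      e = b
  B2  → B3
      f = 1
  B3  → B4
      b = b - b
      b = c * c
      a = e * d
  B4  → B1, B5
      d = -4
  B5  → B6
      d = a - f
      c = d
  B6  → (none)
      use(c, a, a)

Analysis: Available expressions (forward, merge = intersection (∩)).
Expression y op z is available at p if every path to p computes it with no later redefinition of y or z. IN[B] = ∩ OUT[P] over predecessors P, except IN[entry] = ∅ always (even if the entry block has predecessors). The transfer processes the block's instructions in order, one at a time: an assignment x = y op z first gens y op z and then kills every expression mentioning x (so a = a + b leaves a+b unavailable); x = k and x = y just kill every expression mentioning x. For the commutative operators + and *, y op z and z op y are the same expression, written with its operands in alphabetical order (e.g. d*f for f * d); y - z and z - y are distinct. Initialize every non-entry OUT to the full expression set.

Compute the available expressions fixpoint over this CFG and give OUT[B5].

Answer: {a-f}

Trace:
Converged values:
  B0: | IN={} | OUT={a*a}
  B1: | IN={} | OUT={}
  B2: | IN={} | OUT={}
  B3: | IN={} | OUT={c*c, d*e}
  B4: | IN={c*c, d*e} | OUT={c*c}
  B5: | IN={} | OUT={a-f}
  B6: | IN={a-f} | OUT={a-f}

Merge at B5: IN[B5] = OUT[B1] ∩ OUT[B4] = {}
Applying B5's transfer function to that IN value gives OUT[B5] (row B5 above).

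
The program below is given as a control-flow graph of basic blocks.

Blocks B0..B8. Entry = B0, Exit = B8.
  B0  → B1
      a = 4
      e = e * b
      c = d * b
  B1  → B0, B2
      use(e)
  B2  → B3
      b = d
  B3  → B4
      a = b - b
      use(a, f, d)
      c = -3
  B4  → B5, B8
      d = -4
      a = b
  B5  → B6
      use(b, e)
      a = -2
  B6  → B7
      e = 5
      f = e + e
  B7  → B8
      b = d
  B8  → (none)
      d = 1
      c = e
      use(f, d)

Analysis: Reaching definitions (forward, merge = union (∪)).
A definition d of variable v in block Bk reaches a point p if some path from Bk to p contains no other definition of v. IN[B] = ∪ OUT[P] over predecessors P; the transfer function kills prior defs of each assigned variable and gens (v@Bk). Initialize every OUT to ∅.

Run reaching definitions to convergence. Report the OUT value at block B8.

Fixpoint table:
  B0:  IN={a@B0, c@B0, e@B0}  OUT={a@B0, c@B0, e@B0}
  B1:  IN={a@B0, c@B0, e@B0}  OUT={a@B0, c@B0, e@B0}
  B2:  IN={a@B0, c@B0, e@B0}  OUT={a@B0, b@B2, c@B0, e@B0}
  B3:  IN={a@B0, b@B2, c@B0, e@B0}  OUT={a@B3, b@B2, c@B3, e@B0}
  B4:  IN={a@B3, b@B2, c@B3, e@B0}  OUT={a@B4, b@B2, c@B3, d@B4, e@B0}
  B5:  IN={a@B4, b@B2, c@B3, d@B4, e@B0}  OUT={a@B5, b@B2, c@B3, d@B4, e@B0}
  B6:  IN={a@B5, b@B2, c@B3, d@B4, e@B0}  OUT={a@B5, b@B2, c@B3, d@B4, e@B6, f@B6}
  B7:  IN={a@B5, b@B2, c@B3, d@B4, e@B6, f@B6}  OUT={a@B5, b@B7, c@B3, d@B4, e@B6, f@B6}
  B8:  IN={a@B4, a@B5, b@B2, b@B7, c@B3, d@B4, e@B0, e@B6, f@B6}  OUT={a@B4, a@B5, b@B2, b@B7, c@B8, d@B8, e@B0, e@B6, f@B6}

Merge at B8: IN[B8] = OUT[B4] ⊔ OUT[B7] = {a@B4, a@B5, b@B2, b@B7, c@B3, d@B4, e@B0, e@B6, f@B6}
Applying B8's transfer function to that IN value gives OUT[B8] (row B8 above).

Answer: {a@B4, a@B5, b@B2, b@B7, c@B8, d@B8, e@B0, e@B6, f@B6}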